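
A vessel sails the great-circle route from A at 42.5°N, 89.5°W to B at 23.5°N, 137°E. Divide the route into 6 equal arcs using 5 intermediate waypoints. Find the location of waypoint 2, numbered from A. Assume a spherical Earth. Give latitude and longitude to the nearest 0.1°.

≈ 59.6°N, 137.7°W

Convert each endpoint to a unit vector on the sphere (x = cos φ cos λ, y = cos φ sin λ, z = sin φ).
The central angle between the endpoints is δ = arccos(p₁·p₂) ≈ 1.768 rad (101.3°).
Interpolate at f = 2/6 with slerp weights a = sin((1−f)δ)/sin δ ≈ 0.942, b = sin(fδ)/sin δ ≈ 0.567.
p = a·p₁ + b·p₂ ≈ (-0.374, -0.340, 0.863); φ = arcsin(p_z) ≈ 59.62°, λ = atan2(p_y, p_x) ≈ -137.71°.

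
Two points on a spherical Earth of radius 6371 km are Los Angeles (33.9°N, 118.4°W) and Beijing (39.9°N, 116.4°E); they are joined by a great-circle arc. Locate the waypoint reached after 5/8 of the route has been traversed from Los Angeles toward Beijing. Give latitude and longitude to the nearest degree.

≈ 58°N, 162°E

Write both endpoints as unit vectors p₁, p₂ with components (cos φ cos λ, cos φ sin λ, sin φ).
The central angle between the endpoints is δ = arccos(p₁·p₂) ≈ 1.580 rad (90.5°).
Interpolate at f = 5/8 with slerp weights a = sin((1−f)δ)/sin δ ≈ 0.558, b = sin(fδ)/sin δ ≈ 0.835.
p = a·p₁ + b·p₂ ≈ (-0.505, 0.166, 0.847); φ = arcsin(p_z) ≈ 57.88°, λ = atan2(p_y, p_x) ≈ 161.83°.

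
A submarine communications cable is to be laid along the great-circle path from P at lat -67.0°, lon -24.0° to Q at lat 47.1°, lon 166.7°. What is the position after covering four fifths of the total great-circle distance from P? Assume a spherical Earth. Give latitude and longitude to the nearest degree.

≈ lat 16°, lon 173°

Convert each endpoint to a unit vector on the sphere (x = cos φ cos λ, y = cos φ sin λ, z = sin φ).
The central angle between the endpoints is δ = arccos(p₁·p₂) ≈ 2.781 rad (159.3°).
Interpolate at f = 4/5 with slerp weights a = sin((1−f)δ)/sin δ ≈ 1.496, b = sin(fδ)/sin δ ≈ 2.249.
p = a·p₁ + b·p₂ ≈ (-0.956, 0.114, 0.270); φ = arcsin(p_z) ≈ 15.69°, λ = atan2(p_y, p_x) ≈ 173.17°.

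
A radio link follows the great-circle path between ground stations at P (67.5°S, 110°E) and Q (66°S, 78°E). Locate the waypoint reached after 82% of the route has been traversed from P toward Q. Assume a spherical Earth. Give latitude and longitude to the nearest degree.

≈ (67°S, 83°E)

The haversine formula gives a central angle δ ≈ 0.220 rad (12.6°) between the endpoints.
Interpolate at f = 0.82 with slerp weights a = sin((1−f)δ)/sin δ ≈ 0.181, b = sin(fδ)/sin δ ≈ 0.822.
p = a·p₁ + b·p₂ ≈ (0.046, 0.392, -0.919); φ = arcsin(p_z) ≈ -66.73°, λ = atan2(p_y, p_x) ≈ 83.34°.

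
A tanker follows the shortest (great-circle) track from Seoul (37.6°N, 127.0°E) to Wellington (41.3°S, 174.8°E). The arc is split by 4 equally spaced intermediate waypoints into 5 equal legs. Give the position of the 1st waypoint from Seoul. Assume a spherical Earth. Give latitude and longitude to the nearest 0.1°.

≈ 22.1°N, 137.7°E

The haversine formula gives a central angle δ ≈ 1.574 rad (90.2°) between the endpoints.
Interpolate at f = 1/5 with slerp weights a = sin((1−f)δ)/sin δ ≈ 0.952, b = sin(fδ)/sin δ ≈ 0.310.
p = a·p₁ + b·p₂ ≈ (-0.685, 0.623, 0.376); φ = arcsin(p_z) ≈ 22.11°, λ = atan2(p_y, p_x) ≈ 137.72°.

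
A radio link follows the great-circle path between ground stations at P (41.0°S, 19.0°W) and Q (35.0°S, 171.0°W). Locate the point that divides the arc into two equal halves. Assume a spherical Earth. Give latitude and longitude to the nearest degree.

The haversine formula gives a central angle δ ≈ 1.741 rad (99.8°) between the endpoints.
Interpolate at f = 1/2 with slerp weights a = sin((1−f)δ)/sin δ ≈ 0.776, b = sin(fδ)/sin δ ≈ 0.776.
p = a·p₁ + b·p₂ ≈ (-0.074, -0.290, -0.954); φ = arcsin(p_z) ≈ -72.58°, λ = atan2(p_y, p_x) ≈ -104.33°.

≈ (73°S, 104°W)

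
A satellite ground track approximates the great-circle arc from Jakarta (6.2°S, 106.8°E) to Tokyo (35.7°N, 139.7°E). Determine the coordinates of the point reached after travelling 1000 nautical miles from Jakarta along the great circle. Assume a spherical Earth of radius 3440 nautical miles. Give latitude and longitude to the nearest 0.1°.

Convert each endpoint to a unit vector on the sphere (x = cos φ cos λ, y = cos φ sin λ, z = sin φ).
The central angle between the endpoints is δ = arccos(p₁·p₂) ≈ 0.909 rad (52.1°). The total great-circle distance is δ·R ≈ 0.909 × 3440 ≈ 3126 nmi, so the target fraction is f = 1000/3126 ≈ 0.320.
Interpolate at f ≈ 0.320 with slerp weights a = sin((1−f)δ)/sin δ ≈ 0.735, b = sin(fδ)/sin δ ≈ 0.363.
p = a·p₁ + b·p₂ ≈ (-0.436, 0.890, 0.133); φ = arcsin(p_z) ≈ 7.63°, λ = atan2(p_y, p_x) ≈ 116.11°.

≈ 7.6°N, 116.1°E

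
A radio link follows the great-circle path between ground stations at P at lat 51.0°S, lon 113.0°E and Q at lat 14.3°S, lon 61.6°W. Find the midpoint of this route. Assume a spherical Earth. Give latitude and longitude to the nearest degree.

Write both endpoints as unit vectors p₁, p₂ with components (cos φ cos λ, cos φ sin λ, sin φ).
The central angle between the endpoints is δ = arccos(p₁·p₂) ≈ 1.999 rad (114.5°).
Interpolate at f = 1/2 with slerp weights a = sin((1−f)δ)/sin δ ≈ 0.925, b = sin(fδ)/sin δ ≈ 0.925.
p = a·p₁ + b·p₂ ≈ (0.199, -0.253, -0.947); φ = arcsin(p_z) ≈ -71.25°, λ = atan2(p_y, p_x) ≈ -51.79°.

≈ lat 71°S, lon 52°W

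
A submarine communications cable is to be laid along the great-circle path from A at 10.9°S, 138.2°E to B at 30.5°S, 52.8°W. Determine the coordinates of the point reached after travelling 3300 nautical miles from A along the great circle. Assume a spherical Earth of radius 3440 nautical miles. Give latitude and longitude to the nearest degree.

Convert each endpoint to a unit vector on the sphere (x = cos φ cos λ, y = cos φ sin λ, z = sin φ).
The central angle between the endpoints is δ = arccos(p₁·p₂) ≈ 2.396 rad (137.3°). The total great-circle distance is δ·R ≈ 2.396 × 3440 ≈ 8242 nmi, so the target fraction is f = 3300/8242 ≈ 0.400.
Interpolate at f ≈ 0.400 with slerp weights a = sin((1−f)δ)/sin δ ≈ 1.460, b = sin(fδ)/sin δ ≈ 1.207.
p = a·p₁ + b·p₂ ≈ (-0.441, 0.128, -0.889); φ = arcsin(p_z) ≈ -62.70°, λ = atan2(p_y, p_x) ≈ 163.83°.

≈ 63°S, 164°E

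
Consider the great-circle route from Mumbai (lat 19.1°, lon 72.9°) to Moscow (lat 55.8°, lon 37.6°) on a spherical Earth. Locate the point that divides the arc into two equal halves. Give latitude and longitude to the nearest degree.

From cos δ = sin φ₁ sin φ₂ + cos φ₁ cos φ₂ cos Δλ, the central angle is δ ≈ 0.790 rad (45.2°).
Interpolate at f = 1/2 with slerp weights a = sin((1−f)δ)/sin δ ≈ 0.542, b = sin(fδ)/sin δ ≈ 0.542.
p = a·p₁ + b·p₂ ≈ (0.392, 0.675, 0.625); φ = arcsin(p_z) ≈ 38.70°, λ = atan2(p_y, p_x) ≈ 59.87°.

≈ lat 39°, lon 60°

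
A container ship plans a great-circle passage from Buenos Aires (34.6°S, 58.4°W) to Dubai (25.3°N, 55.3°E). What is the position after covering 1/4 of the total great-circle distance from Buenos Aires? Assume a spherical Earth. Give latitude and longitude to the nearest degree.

≈ 25°S, 25°W

From cos δ = sin φ₁ sin φ₂ + cos φ₁ cos φ₂ cos Δλ, the central angle is δ ≈ 2.143 rad (122.8°).
Interpolate at f = 1/4 with slerp weights a = sin((1−f)δ)/sin δ ≈ 1.189, b = sin(fδ)/sin δ ≈ 0.607.
p = a·p₁ + b·p₂ ≈ (0.825, -0.382, -0.416); φ = arcsin(p_z) ≈ -24.55°, λ = atan2(p_y, p_x) ≈ -24.84°.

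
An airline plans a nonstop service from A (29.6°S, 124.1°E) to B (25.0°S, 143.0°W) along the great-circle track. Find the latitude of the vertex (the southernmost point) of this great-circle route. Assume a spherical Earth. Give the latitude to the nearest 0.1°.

The great circle lies in the plane with unit normal n̂ = (p₁ × p₂)/|p₁ × p₂|.
Here n̂_z ≈ +0.798; the vertex latitude is φ_max = arccos|n̂_z| ≈ 37.0°.
Check via Clairaut: cos φ_max = |cos φ₁| · sin C = cos(29.6°)·sin(113.3°) ≈ 0.798, again giving ≈ 37.0°.

≈ 37.0°S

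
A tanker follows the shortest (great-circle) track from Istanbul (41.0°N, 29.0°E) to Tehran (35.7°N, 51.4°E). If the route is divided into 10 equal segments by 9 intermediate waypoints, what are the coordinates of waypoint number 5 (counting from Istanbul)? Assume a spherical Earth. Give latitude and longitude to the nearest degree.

The haversine formula gives a central angle δ ≈ 0.319 rad (18.3°) between the endpoints.
Interpolate at f = 5/10 with slerp weights a = sin((1−f)δ)/sin δ ≈ 0.506, b = sin(fδ)/sin δ ≈ 0.506.
p = a·p₁ + b·p₂ ≈ (0.591, 0.507, 0.628); φ = arcsin(p_z) ≈ 38.89°, λ = atan2(p_y, p_x) ≈ 40.62°.

≈ (39°N, 41°E)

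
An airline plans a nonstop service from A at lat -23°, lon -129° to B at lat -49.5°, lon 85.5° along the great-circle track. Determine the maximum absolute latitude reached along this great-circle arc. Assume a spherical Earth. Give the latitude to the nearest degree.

The great circle lies in the plane with unit normal n̂ = (p₁ × p₂)/|p₁ × p₂|.
Here n̂_z ≈ -0.345; the vertex latitude is φ_max = arccos|n̂_z| ≈ 69.8°.
Check via Clairaut: cos φ_max = |cos φ₁| · sin C = cos(23.0°)·sin(158.0°) ≈ 0.345, again giving ≈ 69.8°.

≈ -70°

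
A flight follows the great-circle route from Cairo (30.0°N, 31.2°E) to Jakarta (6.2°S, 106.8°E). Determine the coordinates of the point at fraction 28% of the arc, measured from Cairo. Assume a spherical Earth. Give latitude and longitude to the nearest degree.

From cos δ = sin φ₁ sin φ₂ + cos φ₁ cos φ₂ cos Δλ, the central angle is δ ≈ 1.410 rad (80.8°).
Interpolate at f = 0.28 with slerp weights a = sin((1−f)δ)/sin δ ≈ 0.861, b = sin(fδ)/sin δ ≈ 0.390.
p = a·p₁ + b·p₂ ≈ (0.526, 0.757, 0.388); φ = arcsin(p_z) ≈ 22.85°, λ = atan2(p_y, p_x) ≈ 55.23°.

≈ 23°N, 55°E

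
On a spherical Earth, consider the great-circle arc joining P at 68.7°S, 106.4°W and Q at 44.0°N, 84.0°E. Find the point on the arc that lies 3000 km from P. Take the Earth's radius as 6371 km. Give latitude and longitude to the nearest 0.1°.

≈ 80.9°S, 133.8°E

Write both endpoints as unit vectors p₁, p₂ with components (cos φ cos λ, cos φ sin λ, sin φ).
The central angle between the endpoints is δ = arccos(p₁·p₂) ≈ 2.700 rad (154.7°). The total great-circle distance is δ·R ≈ 2.700 × 6371 ≈ 17204 km, so the target fraction is f = 3000/17204 ≈ 0.174.
Interpolate at f ≈ 0.174 with slerp weights a = sin((1−f)δ)/sin δ ≈ 1.852, b = sin(fδ)/sin δ ≈ 1.062.
p = a·p₁ + b·p₂ ≈ (-0.110, 0.115, -0.987); φ = arcsin(p_z) ≈ -80.85°, λ = atan2(p_y, p_x) ≈ 133.81°.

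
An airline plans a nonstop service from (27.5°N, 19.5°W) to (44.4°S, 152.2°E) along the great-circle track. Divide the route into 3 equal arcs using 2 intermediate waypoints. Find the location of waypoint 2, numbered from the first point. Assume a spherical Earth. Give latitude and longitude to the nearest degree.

Convert each endpoint to a unit vector on the sphere (x = cos φ cos λ, y = cos φ sin λ, z = sin φ).
The central angle between the endpoints is δ = arccos(p₁·p₂) ≈ 2.825 rad (161.8°).
Interpolate at f = 2/3 with slerp weights a = sin((1−f)δ)/sin δ ≈ 2.594, b = sin(fδ)/sin δ ≈ 3.053.
p = a·p₁ + b·p₂ ≈ (0.239, 0.249, -0.938); φ = arcsin(p_z) ≈ -69.79°, λ = atan2(p_y, p_x) ≈ 46.20°.

≈ (70°S, 46°E)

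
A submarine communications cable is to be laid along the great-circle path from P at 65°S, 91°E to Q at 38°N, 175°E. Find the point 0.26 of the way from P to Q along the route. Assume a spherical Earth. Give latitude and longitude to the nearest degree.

≈ 43°S, 132°E

Convert each endpoint to a unit vector on the sphere (x = cos φ cos λ, y = cos φ sin λ, z = sin φ).
The central angle between the endpoints is δ = arccos(p₁·p₂) ≈ 2.121 rad (121.5°).
Interpolate at f = 0.26 with slerp weights a = sin((1−f)δ)/sin δ ≈ 1.173, b = sin(fδ)/sin δ ≈ 0.615.
p = a·p₁ + b·p₂ ≈ (-0.491, 0.538, -0.685); φ = arcsin(p_z) ≈ -43.23°, λ = atan2(p_y, p_x) ≈ 132.40°.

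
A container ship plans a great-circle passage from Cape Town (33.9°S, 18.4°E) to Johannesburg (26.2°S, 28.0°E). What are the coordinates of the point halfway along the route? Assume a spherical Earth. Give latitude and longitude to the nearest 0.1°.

≈ 30.1°S, 23.4°E

Write both endpoints as unit vectors p₁, p₂ with components (cos φ cos λ, cos φ sin λ, sin φ).
The central angle between the endpoints is δ = arccos(p₁·p₂) ≈ 0.198 rad (11.3°).
Interpolate at f = 1/2 with slerp weights a = sin((1−f)δ)/sin δ ≈ 0.502, b = sin(fδ)/sin δ ≈ 0.502.
p = a·p₁ + b·p₂ ≈ (0.794, 0.343, -0.502); φ = arcsin(p_z) ≈ -30.14°, λ = atan2(p_y, p_x) ≈ 23.39°.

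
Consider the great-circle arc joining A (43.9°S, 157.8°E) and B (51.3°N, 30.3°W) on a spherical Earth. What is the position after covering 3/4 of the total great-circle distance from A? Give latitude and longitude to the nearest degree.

≈ (64°N, 114°W)

Write both endpoints as unit vectors p₁, p₂ with components (cos φ cos λ, cos φ sin λ, sin φ).
The central angle between the endpoints is δ = arccos(p₁·p₂) ≈ 2.981 rad (170.8°).
Interpolate at f = 3/4 with slerp weights a = sin((1−f)δ)/sin δ ≈ 4.249, b = sin(fδ)/sin δ ≈ 4.929.
p = a·p₁ + b·p₂ ≈ (-0.174, -0.398, 0.901); φ = arcsin(p_z) ≈ 64.26°, λ = atan2(p_y, p_x) ≈ -113.55°.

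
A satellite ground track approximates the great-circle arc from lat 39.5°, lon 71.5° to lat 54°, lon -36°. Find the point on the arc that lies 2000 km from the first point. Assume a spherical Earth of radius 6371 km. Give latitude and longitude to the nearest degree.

≈ lat 53°, lon 54°

Write both endpoints as unit vectors p₁, p₂ with components (cos φ cos λ, cos φ sin λ, sin φ).
The central angle between the endpoints is δ = arccos(p₁·p₂) ≈ 1.183 rad (67.8°). The total great-circle distance is δ·R ≈ 1.183 × 6371 ≈ 7536 km, so the target fraction is f = 2000/7536 ≈ 0.265.
Interpolate at f ≈ 0.265 with slerp weights a = sin((1−f)δ)/sin δ ≈ 0.825, b = sin(fδ)/sin δ ≈ 0.334.
p = a·p₁ + b·p₂ ≈ (0.361, 0.488, 0.795); φ = arcsin(p_z) ≈ 52.62°, λ = atan2(p_y, p_x) ≈ 53.56°.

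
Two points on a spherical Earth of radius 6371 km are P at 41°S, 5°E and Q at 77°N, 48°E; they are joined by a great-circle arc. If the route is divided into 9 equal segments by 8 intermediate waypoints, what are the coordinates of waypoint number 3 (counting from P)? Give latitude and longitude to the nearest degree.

≈ 1°S, 12°E

Write both endpoints as unit vectors p₁, p₂ with components (cos φ cos λ, cos φ sin λ, sin φ).
The central angle between the endpoints is δ = arccos(p₁·p₂) ≈ 2.112 rad (121.0°).
Interpolate at f = 3/9 with slerp weights a = sin((1−f)δ)/sin δ ≈ 1.151, b = sin(fδ)/sin δ ≈ 0.755.
p = a·p₁ + b·p₂ ≈ (0.979, 0.202, -0.020); φ = arcsin(p_z) ≈ -1.12°, λ = atan2(p_y, p_x) ≈ 11.65°.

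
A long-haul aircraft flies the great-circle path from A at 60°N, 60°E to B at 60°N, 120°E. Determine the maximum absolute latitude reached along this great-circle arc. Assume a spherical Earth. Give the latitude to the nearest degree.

The great circle lies in the plane with unit normal n̂ = (p₁ × p₂)/|p₁ × p₂|.
Here n̂_z ≈ +0.447; the vertex latitude is φ_max = arccos|n̂_z| ≈ 63.4°.
Check via Clairaut: cos φ_max = |cos φ₁| · sin C = cos(60.0°)·sin(63.4°) ≈ 0.447, again giving ≈ 63.4°.

≈ 63°N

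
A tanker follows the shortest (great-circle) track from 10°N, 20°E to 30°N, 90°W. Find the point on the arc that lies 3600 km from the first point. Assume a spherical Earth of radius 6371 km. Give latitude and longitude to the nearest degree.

Convert each endpoint to a unit vector on the sphere (x = cos φ cos λ, y = cos φ sin λ, z = sin φ).
The central angle between the endpoints is δ = arccos(p₁·p₂) ≈ 1.777 rad (101.8°). The total great-circle distance is δ·R ≈ 1.777 × 6371 ≈ 11322 km, so the target fraction is f = 3600/11322 ≈ 0.318.
Interpolate at f ≈ 0.318 with slerp weights a = sin((1−f)δ)/sin δ ≈ 0.957, b = sin(fδ)/sin δ ≈ 0.547.
p = a·p₁ + b·p₂ ≈ (0.885, -0.152, 0.440); φ = arcsin(p_z) ≈ 26.08°, λ = atan2(p_y, p_x) ≈ -9.71°.

≈ 26°N, 10°W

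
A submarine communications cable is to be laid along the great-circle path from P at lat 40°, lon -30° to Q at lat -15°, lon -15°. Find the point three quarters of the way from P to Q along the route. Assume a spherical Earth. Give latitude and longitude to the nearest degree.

≈ lat -1°, lon -18°

Write both endpoints as unit vectors p₁, p₂ with components (cos φ cos λ, cos φ sin λ, sin φ).
The central angle between the endpoints is δ = arccos(p₁·p₂) ≈ 0.990 rad (56.7°).
Interpolate at f = 3/4 with slerp weights a = sin((1−f)δ)/sin δ ≈ 0.293, b = sin(fδ)/sin δ ≈ 0.809.
p = a·p₁ + b·p₂ ≈ (0.949, -0.314, -0.021); φ = arcsin(p_z) ≈ -1.20°, λ = atan2(p_y, p_x) ≈ -18.33°.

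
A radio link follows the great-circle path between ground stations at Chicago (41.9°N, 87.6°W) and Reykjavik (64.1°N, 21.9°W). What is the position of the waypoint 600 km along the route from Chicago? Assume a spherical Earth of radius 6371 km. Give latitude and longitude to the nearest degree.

Convert each endpoint to a unit vector on the sphere (x = cos φ cos λ, y = cos φ sin λ, z = sin φ).
The central angle between the endpoints is δ = arccos(p₁·p₂) ≈ 0.746 rad (42.7°). The total great-circle distance is δ·R ≈ 0.746 × 6371 ≈ 4752 km, so the target fraction is f = 600/4752 ≈ 0.126.
Interpolate at f ≈ 0.126 with slerp weights a = sin((1−f)δ)/sin δ ≈ 0.894, b = sin(fδ)/sin δ ≈ 0.139.
p = a·p₁ + b·p₂ ≈ (0.084, -0.687, 0.722); φ = arcsin(p_z) ≈ 46.18°, λ = atan2(p_y, p_x) ≈ -83.03°.

≈ 46°N, 83°W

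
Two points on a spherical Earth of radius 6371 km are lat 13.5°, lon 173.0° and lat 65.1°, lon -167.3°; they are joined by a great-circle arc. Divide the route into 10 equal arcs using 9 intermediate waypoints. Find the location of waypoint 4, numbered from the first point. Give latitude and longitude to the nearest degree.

Write both endpoints as unit vectors p₁, p₂ with components (cos φ cos λ, cos φ sin λ, sin φ).
The central angle between the endpoints is δ = arccos(p₁·p₂) ≈ 0.931 rad (53.3°).
Interpolate at f = 4/10 with slerp weights a = sin((1−f)δ)/sin δ ≈ 0.661, b = sin(fδ)/sin δ ≈ 0.454.
p = a·p₁ + b·p₂ ≈ (-0.824, 0.036, 0.566); φ = arcsin(p_z) ≈ 34.44°, λ = atan2(p_y, p_x) ≈ 177.48°.

≈ lat 34°, lon 177°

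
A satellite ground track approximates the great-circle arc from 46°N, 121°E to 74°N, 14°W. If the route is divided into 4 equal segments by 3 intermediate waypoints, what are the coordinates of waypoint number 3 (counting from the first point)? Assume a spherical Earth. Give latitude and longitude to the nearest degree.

≈ 81°N, 47°E

The haversine formula gives a central angle δ ≈ 0.981 rad (56.2°) between the endpoints.
Interpolate at f = 3/4 with slerp weights a = sin((1−f)δ)/sin δ ≈ 0.292, b = sin(fδ)/sin δ ≈ 0.808.
p = a·p₁ + b·p₂ ≈ (0.111, 0.120, 0.986); φ = arcsin(p_z) ≈ 80.57°, λ = atan2(p_y, p_x) ≈ 47.14°.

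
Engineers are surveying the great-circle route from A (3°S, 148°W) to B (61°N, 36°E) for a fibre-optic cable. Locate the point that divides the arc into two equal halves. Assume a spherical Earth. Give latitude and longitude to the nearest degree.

≈ (58°N, 152°W)

Write both endpoints as unit vectors p₁, p₂ with components (cos φ cos λ, cos φ sin λ, sin φ).
The central angle between the endpoints is δ = arccos(p₁·p₂) ≈ 2.128 rad (121.9°).
Interpolate at f = 1/2 with slerp weights a = sin((1−f)δ)/sin δ ≈ 1.030, b = sin(fδ)/sin δ ≈ 1.030.
p = a·p₁ + b·p₂ ≈ (-0.468, -0.252, 0.847); φ = arcsin(p_z) ≈ 57.89°, λ = atan2(p_y, p_x) ≈ -151.76°.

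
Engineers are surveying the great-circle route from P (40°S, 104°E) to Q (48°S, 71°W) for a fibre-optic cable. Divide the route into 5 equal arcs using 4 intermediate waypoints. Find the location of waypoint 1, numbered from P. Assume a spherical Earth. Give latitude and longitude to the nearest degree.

≈ (58°S, 102°E)

The haversine formula gives a central angle δ ≈ 1.604 rad (91.9°) between the endpoints.
Interpolate at f = 1/5 with slerp weights a = sin((1−f)δ)/sin δ ≈ 0.959, b = sin(fδ)/sin δ ≈ 0.315.
p = a·p₁ + b·p₂ ≈ (-0.109, 0.514, -0.851); φ = arcsin(p_z) ≈ -58.33°, λ = atan2(p_y, p_x) ≈ 101.99°.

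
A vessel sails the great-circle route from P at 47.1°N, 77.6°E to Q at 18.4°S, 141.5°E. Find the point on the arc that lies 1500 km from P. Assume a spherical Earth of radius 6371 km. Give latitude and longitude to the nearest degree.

≈ 39°N, 92°E

Write both endpoints as unit vectors p₁, p₂ with components (cos φ cos λ, cos φ sin λ, sin φ).
The central angle between the endpoints is δ = arccos(p₁·p₂) ≈ 1.518 rad (87.0°). The total great-circle distance is δ·R ≈ 1.518 × 6371 ≈ 9670 km, so the target fraction is f = 1500/9670 ≈ 0.155.
Interpolate at f ≈ 0.155 with slerp weights a = sin((1−f)δ)/sin δ ≈ 0.960, b = sin(fδ)/sin δ ≈ 0.234.
p = a·p₁ + b·p₂ ≈ (-0.033, 0.776, 0.630); φ = arcsin(p_z) ≈ 39.02°, λ = atan2(p_y, p_x) ≈ 92.44°.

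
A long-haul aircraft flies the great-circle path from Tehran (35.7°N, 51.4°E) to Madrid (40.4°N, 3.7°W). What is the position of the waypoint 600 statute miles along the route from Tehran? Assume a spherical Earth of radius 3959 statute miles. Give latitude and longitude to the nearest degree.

From cos δ = sin φ₁ sin φ₂ + cos φ₁ cos φ₂ cos Δλ, the central angle is δ ≈ 0.749 rad (42.9°). The total great-circle distance is δ·R ≈ 0.749 × 3959 ≈ 2967 mi, so the target fraction is f = 600/2967 ≈ 0.202.
Interpolate at f ≈ 0.202 with slerp weights a = sin((1−f)δ)/sin δ ≈ 0.826, b = sin(fδ)/sin δ ≈ 0.222.
p = a·p₁ + b·p₂ ≈ (0.587, 0.514, 0.626); φ = arcsin(p_z) ≈ 38.74°, λ = atan2(p_y, p_x) ≈ 41.18°.

≈ (39°N, 41°E)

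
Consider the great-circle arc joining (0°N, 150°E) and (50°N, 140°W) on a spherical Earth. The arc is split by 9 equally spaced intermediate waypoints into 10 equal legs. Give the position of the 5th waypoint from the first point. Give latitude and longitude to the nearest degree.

≈ (29°N, 176°E)

Convert each endpoint to a unit vector on the sphere (x = cos φ cos λ, y = cos φ sin λ, z = sin φ).
The central angle between the endpoints is δ = arccos(p₁·p₂) ≈ 1.349 rad (77.3°).
Interpolate at f = 5/10 with slerp weights a = sin((1−f)δ)/sin δ ≈ 0.640, b = sin(fδ)/sin δ ≈ 0.640.
p = a·p₁ + b·p₂ ≈ (-0.870, 0.056, 0.490); φ = arcsin(p_z) ≈ 29.37°, λ = atan2(p_y, p_x) ≈ 176.34°.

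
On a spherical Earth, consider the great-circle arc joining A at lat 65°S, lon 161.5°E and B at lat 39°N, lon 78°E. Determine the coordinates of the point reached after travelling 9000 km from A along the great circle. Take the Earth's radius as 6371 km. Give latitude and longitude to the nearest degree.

Convert each endpoint to a unit vector on the sphere (x = cos φ cos λ, y = cos φ sin λ, z = sin φ).
The central angle between the endpoints is δ = arccos(p₁·p₂) ≈ 2.133 rad (122.2°). The total great-circle distance is δ·R ≈ 2.133 × 6371 ≈ 13590 km, so the target fraction is f = 9000/13590 ≈ 0.662.
Interpolate at f ≈ 0.662 with slerp weights a = sin((1−f)δ)/sin δ ≈ 0.780, b = sin(fδ)/sin δ ≈ 1.167.
p = a·p₁ + b·p₂ ≈ (-0.124, 0.992, 0.028); φ = arcsin(p_z) ≈ 1.59°, λ = atan2(p_y, p_x) ≈ 97.12°.

≈ lat 2°N, lon 97°E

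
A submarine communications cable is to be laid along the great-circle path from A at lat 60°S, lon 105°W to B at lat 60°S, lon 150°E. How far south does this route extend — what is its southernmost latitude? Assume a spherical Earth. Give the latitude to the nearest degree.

The great circle lies in the plane with unit normal n̂ = (p₁ × p₂)/|p₁ × p₂|.
Here n̂_z ≈ -0.332; the vertex latitude is φ_max = arccos|n̂_z| ≈ 70.6°.

≈ 71°S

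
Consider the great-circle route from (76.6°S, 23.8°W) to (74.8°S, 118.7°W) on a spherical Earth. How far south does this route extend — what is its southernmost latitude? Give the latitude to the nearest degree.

≈ 80°S

The great circle lies in the plane with unit normal n̂ = (p₁ × p₂)/|p₁ × p₂|.
Here n̂_z ≈ -0.169; the vertex latitude is φ_max = arccos|n̂_z| ≈ 80.3°.
Check via Clairaut: cos φ_max = |cos φ₁| · sin C = cos(76.6°)·sin(133.2°) ≈ 0.169, again giving ≈ 80.3°.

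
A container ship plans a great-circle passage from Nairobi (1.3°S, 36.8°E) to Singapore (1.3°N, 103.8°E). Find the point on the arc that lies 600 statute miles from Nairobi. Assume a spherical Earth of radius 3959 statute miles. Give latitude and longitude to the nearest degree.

≈ (1°S, 45°E)

From cos δ = sin φ₁ sin φ₂ + cos φ₁ cos φ₂ cos Δλ, the central angle is δ ≈ 1.170 rad (67.0°). The total great-circle distance is δ·R ≈ 1.170 × 3959 ≈ 4633 mi, so the target fraction is f = 600/4633 ≈ 0.130.
Interpolate at f ≈ 0.130 with slerp weights a = sin((1−f)δ)/sin δ ≈ 0.925, b = sin(fδ)/sin δ ≈ 0.164.
p = a·p₁ + b·p₂ ≈ (0.701, 0.713, -0.017); φ = arcsin(p_z) ≈ -0.99°, λ = atan2(p_y, p_x) ≈ 45.48°.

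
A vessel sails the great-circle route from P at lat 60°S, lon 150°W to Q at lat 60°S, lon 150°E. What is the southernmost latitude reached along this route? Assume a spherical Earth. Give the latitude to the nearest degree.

The great circle lies in the plane with unit normal n̂ = (p₁ × p₂)/|p₁ × p₂|.
Here n̂_z ≈ -0.447; the vertex latitude is φ_max = arccos|n̂_z| ≈ 63.4°.

≈ 63°S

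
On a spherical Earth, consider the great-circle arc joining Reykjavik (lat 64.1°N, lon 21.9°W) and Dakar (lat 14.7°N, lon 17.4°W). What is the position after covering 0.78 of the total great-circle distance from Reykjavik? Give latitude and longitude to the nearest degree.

≈ lat 26°N, lon 18°W

The haversine formula gives a central angle δ ≈ 0.864 rad (49.5°) between the endpoints.
Interpolate at f = 0.78 with slerp weights a = sin((1−f)δ)/sin δ ≈ 0.248, b = sin(fδ)/sin δ ≈ 0.821.
p = a·p₁ + b·p₂ ≈ (0.858, -0.278, 0.432); φ = arcsin(p_z) ≈ 25.58°, λ = atan2(p_y, p_x) ≈ -17.94°.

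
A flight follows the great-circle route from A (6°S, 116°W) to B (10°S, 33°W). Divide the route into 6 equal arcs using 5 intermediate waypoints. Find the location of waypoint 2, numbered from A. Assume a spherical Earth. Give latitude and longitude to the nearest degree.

The haversine formula gives a central angle δ ≈ 1.433 rad (82.1°) between the endpoints.
Interpolate at f = 2/6 with slerp weights a = sin((1−f)δ)/sin δ ≈ 0.824, b = sin(fδ)/sin δ ≈ 0.464.
p = a·p₁ + b·p₂ ≈ (0.024, -0.986, -0.167); φ = arcsin(p_z) ≈ -9.60°, λ = atan2(p_y, p_x) ≈ -88.61°.

≈ (10°S, 89°W)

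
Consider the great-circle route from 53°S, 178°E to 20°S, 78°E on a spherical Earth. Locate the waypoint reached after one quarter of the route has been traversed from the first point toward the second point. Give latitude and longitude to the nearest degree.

≈ 55°S, 144°E

Convert each endpoint to a unit vector on the sphere (x = cos φ cos λ, y = cos φ sin λ, z = sin φ).
The central angle between the endpoints is δ = arccos(p₁·p₂) ≈ 1.395 rad (79.9°).
Interpolate at f = 1/4 with slerp weights a = sin((1−f)δ)/sin δ ≈ 0.879, b = sin(fδ)/sin δ ≈ 0.347.
p = a·p₁ + b·p₂ ≈ (-0.461, 0.337, -0.821); φ = arcsin(p_z) ≈ -55.16°, λ = atan2(p_y, p_x) ≈ 143.79°.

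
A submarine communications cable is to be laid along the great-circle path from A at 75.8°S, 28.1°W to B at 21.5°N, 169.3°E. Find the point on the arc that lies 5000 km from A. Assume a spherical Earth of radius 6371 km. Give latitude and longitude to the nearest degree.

≈ 58°S, 179°E

The haversine formula gives a central angle δ ≈ 2.181 rad (125.0°) between the endpoints. The total great-circle distance is δ·R ≈ 2.181 × 6371 ≈ 13896 km, so the target fraction is f = 5000/13896 ≈ 0.360.
Interpolate at f ≈ 0.360 with slerp weights a = sin((1−f)δ)/sin δ ≈ 1.202, b = sin(fδ)/sin δ ≈ 0.862.
p = a·p₁ + b·p₂ ≈ (-0.528, 0.010, -0.849); φ = arcsin(p_z) ≈ -58.10°, λ = atan2(p_y, p_x) ≈ 178.90°.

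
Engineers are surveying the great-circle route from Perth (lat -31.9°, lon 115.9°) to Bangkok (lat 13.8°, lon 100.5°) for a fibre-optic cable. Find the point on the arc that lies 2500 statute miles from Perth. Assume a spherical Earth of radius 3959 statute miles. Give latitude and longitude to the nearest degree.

Write both endpoints as unit vectors p₁, p₂ with components (cos φ cos λ, cos φ sin λ, sin φ).
The central angle between the endpoints is δ = arccos(p₁·p₂) ≈ 0.838 rad (48.0°). The total great-circle distance is δ·R ≈ 0.838 × 3959 ≈ 3318 mi, so the target fraction is f = 2500/3318 ≈ 0.753.
Interpolate at f ≈ 0.753 with slerp weights a = sin((1−f)δ)/sin δ ≈ 0.276, b = sin(fδ)/sin δ ≈ 0.794.
p = a·p₁ + b·p₂ ≈ (-0.243, 0.969, 0.044); φ = arcsin(p_z) ≈ 2.49°, λ = atan2(p_y, p_x) ≈ 104.07°.

≈ lat 2°, lon 104°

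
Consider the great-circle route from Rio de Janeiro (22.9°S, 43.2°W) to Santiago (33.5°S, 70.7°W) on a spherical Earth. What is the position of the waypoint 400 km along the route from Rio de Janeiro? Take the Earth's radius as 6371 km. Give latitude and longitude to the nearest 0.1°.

≈ 24.7°S, 46.6°W

From cos δ = sin φ₁ sin φ₂ + cos φ₁ cos φ₂ cos Δλ, the central angle is δ ≈ 0.460 rad (26.3°). The total great-circle distance is δ·R ≈ 0.460 × 6371 ≈ 2929 km, so the target fraction is f = 400/2929 ≈ 0.137.
Interpolate at f ≈ 0.137 with slerp weights a = sin((1−f)δ)/sin δ ≈ 0.871, b = sin(fδ)/sin δ ≈ 0.141.
p = a·p₁ + b·p₂ ≈ (0.624, -0.661, -0.417); φ = arcsin(p_z) ≈ -24.65°, λ = atan2(p_y, p_x) ≈ -46.63°.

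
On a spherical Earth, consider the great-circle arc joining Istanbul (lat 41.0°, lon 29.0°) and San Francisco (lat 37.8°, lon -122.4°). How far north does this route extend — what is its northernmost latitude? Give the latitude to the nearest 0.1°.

≈ 73.3°

The great circle lies in the plane with unit normal n̂ = (p₁ × p₂)/|p₁ × p₂|.
Here n̂_z ≈ -0.288; the vertex latitude is φ_max = arccos|n̂_z| ≈ 73.3°.
Check via Clairaut: cos φ_max = |cos φ₁| · sin C = cos(41.0°)·sin(22.4°) ≈ 0.288, again giving ≈ 73.3°.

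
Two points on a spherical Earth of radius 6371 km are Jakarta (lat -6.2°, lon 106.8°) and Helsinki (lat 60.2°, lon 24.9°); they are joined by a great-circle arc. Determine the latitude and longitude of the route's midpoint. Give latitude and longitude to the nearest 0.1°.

≈ lat 32.9°, lon 82.0°

Write both endpoints as unit vectors p₁, p₂ with components (cos φ cos λ, cos φ sin λ, sin φ).
The central angle between the endpoints is δ = arccos(p₁·p₂) ≈ 1.595 rad (91.4°).
Interpolate at f = 1/2 with slerp weights a = sin((1−f)δ)/sin δ ≈ 0.716, b = sin(fδ)/sin δ ≈ 0.716.
p = a·p₁ + b·p₂ ≈ (0.117, 0.831, 0.544); φ = arcsin(p_z) ≈ 32.94°, λ = atan2(p_y, p_x) ≈ 81.99°.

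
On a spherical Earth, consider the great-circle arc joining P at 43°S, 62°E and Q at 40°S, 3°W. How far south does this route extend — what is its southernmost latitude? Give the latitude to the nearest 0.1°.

The great circle lies in the plane with unit normal n̂ = (p₁ × p₂)/|p₁ × p₂|.
Here n̂_z ≈ -0.688; the vertex latitude is φ_max = arccos|n̂_z| ≈ 46.5°.
Check via Clairaut: cos φ_max = |cos φ₁| · sin C = cos(43.0°)·sin(109.8°) ≈ 0.688, again giving ≈ 46.5°.

≈ 46.5°S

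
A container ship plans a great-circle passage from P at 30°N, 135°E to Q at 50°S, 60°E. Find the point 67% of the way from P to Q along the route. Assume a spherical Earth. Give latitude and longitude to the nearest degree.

From cos δ = sin φ₁ sin φ₂ + cos φ₁ cos φ₂ cos Δλ, the central angle is δ ≈ 1.812 rad (103.8°).
Interpolate at f = 0.67 with slerp weights a = sin((1−f)δ)/sin δ ≈ 0.580, b = sin(fδ)/sin δ ≈ 0.965.
p = a·p₁ + b·p₂ ≈ (-0.045, 0.892, -0.449); φ = arcsin(p_z) ≈ -26.70°, λ = atan2(p_y, p_x) ≈ 92.88°.

≈ 27°S, 93°E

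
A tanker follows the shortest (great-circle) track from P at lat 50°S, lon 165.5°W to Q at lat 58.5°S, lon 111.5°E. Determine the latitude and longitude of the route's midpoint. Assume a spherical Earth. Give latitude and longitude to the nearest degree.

Write both endpoints as unit vectors p₁, p₂ with components (cos φ cos λ, cos φ sin λ, sin φ).
The central angle between the endpoints is δ = arccos(p₁·p₂) ≈ 0.804 rad (46.0°).
Interpolate at f = 1/2 with slerp weights a = sin((1−f)δ)/sin δ ≈ 0.543, b = sin(fδ)/sin δ ≈ 0.543.
p = a·p₁ + b·p₂ ≈ (-0.442, 0.177, -0.879); φ = arcsin(p_z) ≈ -61.57°, λ = atan2(p_y, p_x) ≈ 158.22°.

≈ lat 62°S, lon 158°E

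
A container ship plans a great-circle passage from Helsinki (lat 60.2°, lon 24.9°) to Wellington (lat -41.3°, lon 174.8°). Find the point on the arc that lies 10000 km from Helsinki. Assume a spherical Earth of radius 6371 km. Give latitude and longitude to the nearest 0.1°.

Write both endpoints as unit vectors p₁, p₂ with components (cos φ cos λ, cos φ sin λ, sin φ).
The central angle between the endpoints is δ = arccos(p₁·p₂) ≈ 2.681 rad (153.6°). The total great-circle distance is δ·R ≈ 2.681 × 6371 ≈ 17080 km, so the target fraction is f = 10000/17080 ≈ 0.585.
Interpolate at f ≈ 0.585 with slerp weights a = sin((1−f)δ)/sin δ ≈ 2.016, b = sin(fδ)/sin δ ≈ 2.249.
p = a·p₁ + b·p₂ ≈ (-0.774, 0.575, 0.265); φ = arcsin(p_z) ≈ 15.36°, λ = atan2(p_y, p_x) ≈ 143.40°.

≈ lat 15.4°, lon 143.4°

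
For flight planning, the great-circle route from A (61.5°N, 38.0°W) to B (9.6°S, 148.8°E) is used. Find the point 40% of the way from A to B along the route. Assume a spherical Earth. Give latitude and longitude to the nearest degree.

Write both endpoints as unit vectors p₁, p₂ with components (cos φ cos λ, cos φ sin λ, sin φ).
The central angle between the endpoints is δ = arccos(p₁·p₂) ≈ 2.232 rad (127.9°).
Interpolate at f = 0.40 with slerp weights a = sin((1−f)δ)/sin δ ≈ 1.233, b = sin(fδ)/sin δ ≈ 0.986.
p = a·p₁ + b·p₂ ≈ (-0.368, 0.142, 0.919); φ = arcsin(p_z) ≈ 66.76°, λ = atan2(p_y, p_x) ≈ 158.96°.

≈ (67°N, 159°E)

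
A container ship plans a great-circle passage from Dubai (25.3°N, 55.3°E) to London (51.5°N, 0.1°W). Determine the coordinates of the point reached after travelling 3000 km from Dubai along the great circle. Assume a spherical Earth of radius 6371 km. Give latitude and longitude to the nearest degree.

The haversine formula gives a central angle δ ≈ 0.858 rad (49.2°) between the endpoints. The total great-circle distance is δ·R ≈ 0.858 × 6371 ≈ 5466 km, so the target fraction is f = 3000/5466 ≈ 0.549.
Interpolate at f ≈ 0.549 with slerp weights a = sin((1−f)δ)/sin δ ≈ 0.499, b = sin(fδ)/sin δ ≈ 0.600.
p = a·p₁ + b·p₂ ≈ (0.630, 0.370, 0.683); φ = arcsin(p_z) ≈ 43.04°, λ = atan2(p_y, p_x) ≈ 30.43°.

≈ (43°N, 30°E)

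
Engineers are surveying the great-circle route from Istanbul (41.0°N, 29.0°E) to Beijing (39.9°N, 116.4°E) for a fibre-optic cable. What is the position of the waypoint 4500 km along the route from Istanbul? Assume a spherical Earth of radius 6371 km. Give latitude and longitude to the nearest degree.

≈ 49°N, 86°E

From cos δ = sin φ₁ sin φ₂ + cos φ₁ cos φ₂ cos Δλ, the central angle is δ ≈ 1.107 rad (63.4°). The total great-circle distance is δ·R ≈ 1.107 × 6371 ≈ 7055 km, so the target fraction is f = 4500/7055 ≈ 0.638.
Interpolate at f ≈ 0.638 with slerp weights a = sin((1−f)δ)/sin δ ≈ 0.436, b = sin(fδ)/sin δ ≈ 0.726.
p = a·p₁ + b·p₂ ≈ (0.041, 0.658, 0.752); φ = arcsin(p_z) ≈ 48.74°, λ = atan2(p_y, p_x) ≈ 86.48°.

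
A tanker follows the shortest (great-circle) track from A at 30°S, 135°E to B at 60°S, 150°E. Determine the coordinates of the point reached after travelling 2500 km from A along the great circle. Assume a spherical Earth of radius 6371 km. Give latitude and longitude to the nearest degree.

From cos δ = sin φ₁ sin φ₂ + cos φ₁ cos φ₂ cos Δλ, the central angle is δ ≈ 0.552 rad (31.6°). The total great-circle distance is δ·R ≈ 0.552 × 6371 ≈ 3519 km, so the target fraction is f = 2500/3519 ≈ 0.710.
Interpolate at f ≈ 0.710 with slerp weights a = sin((1−f)δ)/sin δ ≈ 0.304, b = sin(fδ)/sin δ ≈ 0.729.
p = a·p₁ + b·p₂ ≈ (-0.501, 0.368, -0.783); φ = arcsin(p_z) ≈ -51.53°, λ = atan2(p_y, p_x) ≈ 143.72°.

≈ 52°S, 144°E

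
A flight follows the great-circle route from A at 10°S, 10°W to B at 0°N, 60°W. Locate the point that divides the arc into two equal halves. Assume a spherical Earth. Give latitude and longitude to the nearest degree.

≈ 6°S, 35°W

Write both endpoints as unit vectors p₁, p₂ with components (cos φ cos λ, cos φ sin λ, sin φ).
The central angle between the endpoints is δ = arccos(p₁·p₂) ≈ 0.885 rad (50.7°).
Interpolate at f = 1/2 with slerp weights a = sin((1−f)δ)/sin δ ≈ 0.553, b = sin(fδ)/sin δ ≈ 0.553.
p = a·p₁ + b·p₂ ≈ (0.813, -0.574, -0.096); φ = arcsin(p_z) ≈ -5.51°, λ = atan2(p_y, p_x) ≈ -35.20°.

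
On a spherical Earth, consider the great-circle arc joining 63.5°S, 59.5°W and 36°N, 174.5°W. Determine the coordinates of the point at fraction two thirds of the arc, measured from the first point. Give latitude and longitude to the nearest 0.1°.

≈ 2.9°S, 151.9°W

From cos δ = sin φ₁ sin φ₂ + cos φ₁ cos φ₂ cos Δλ, the central angle is δ ≈ 2.317 rad (132.7°).
Interpolate at f = 2/3 with slerp weights a = sin((1−f)δ)/sin δ ≈ 0.950, b = sin(fδ)/sin δ ≈ 1.361.
p = a·p₁ + b·p₂ ≈ (-0.881, -0.471, -0.050); φ = arcsin(p_z) ≈ -2.87°, λ = atan2(p_y, p_x) ≈ -151.88°.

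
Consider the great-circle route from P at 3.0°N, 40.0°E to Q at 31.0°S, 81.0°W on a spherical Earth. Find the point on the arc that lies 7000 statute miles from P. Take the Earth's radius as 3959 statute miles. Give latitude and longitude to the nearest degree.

From cos δ = sin φ₁ sin φ₂ + cos φ₁ cos φ₂ cos Δλ, the central angle is δ ≈ 2.058 rad (117.9°). The total great-circle distance is δ·R ≈ 2.058 × 3959 ≈ 8146 mi, so the target fraction is f = 7000/8146 ≈ 0.859.
Interpolate at f ≈ 0.859 with slerp weights a = sin((1−f)δ)/sin δ ≈ 0.323, b = sin(fδ)/sin δ ≈ 1.109.
p = a·p₁ + b·p₂ ≈ (0.396, -0.732, -0.555); φ = arcsin(p_z) ≈ -33.68°, λ = atan2(p_y, p_x) ≈ -61.59°.

≈ 34°S, 62°W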